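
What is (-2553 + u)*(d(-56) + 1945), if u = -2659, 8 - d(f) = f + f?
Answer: -10762780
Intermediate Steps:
d(f) = 8 - 2*f (d(f) = 8 - (f + f) = 8 - 2*f)
(-2553 + u)*(d(-56) + 1945) = (-2553 - 2659)*((8 - 2*(-56)) + 1945) = -5212*((8 + 112) + 1945) = -5212*(120 + 1945) = -5212*2065 = -10762780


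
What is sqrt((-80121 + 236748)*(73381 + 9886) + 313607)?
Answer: 8*sqrt(203783969) ≈ 1.1420e+5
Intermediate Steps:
sqrt((-80121 + 236748)*(73381 + 9886) + 313607) = sqrt(156627*83267 + 313607) = sqrt(13041860409 + 313607) = sqrt(13042174016) = 8*sqrt(203783969)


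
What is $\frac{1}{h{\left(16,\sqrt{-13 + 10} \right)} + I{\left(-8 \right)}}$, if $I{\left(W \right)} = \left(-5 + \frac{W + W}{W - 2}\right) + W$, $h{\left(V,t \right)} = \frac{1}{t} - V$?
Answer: $- \frac{2055}{56332} + \frac{25 i \sqrt{3}}{56332} \approx -0.03648 + 0.00076868 i$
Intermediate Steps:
$I{\left(W \right)} = -5 + W + \frac{2 W}{-2 + W}$ ($I{\left(W \right)} = \left(-5 + \frac{2 W}{-2 + W}\right) + W = -5 + W + \frac{2 W}{-2 + W}$)
$\frac{1}{h{\left(16,\sqrt{-13 + 10} \right)} + I{\left(-8 \right)}} = \frac{1}{\left(\frac{1}{\sqrt{-13 + 10}} - 16\right) + \frac{10 + \left(-8\right)^{2} - -40}{-2 - 8}} = \frac{1}{\left(\frac{1}{\sqrt{-3}} - 16\right) + \frac{10 + 64 + 40}{-10}} = \frac{1}{\left(\frac{1}{i \sqrt{3}} - 16\right) - \frac{57}{5}} = \frac{1}{\left(- \frac{i \sqrt{3}}{3} - 16\right) - \frac{57}{5}} = \frac{1}{\left(-16 - \frac{i \sqrt{3}}{3}\right) - \frac{57}{5}} = \frac{1}{- \frac{137}{5} - \frac{i \sqrt{3}}{3}}$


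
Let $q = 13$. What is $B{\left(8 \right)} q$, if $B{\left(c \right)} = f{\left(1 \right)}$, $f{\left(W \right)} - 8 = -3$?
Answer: $65$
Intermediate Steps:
$f{\left(W \right)} = 5$ ($f{\left(W \right)} = 8 - 3 = 5$)
$B{\left(c \right)} = 5$
$B{\left(8 \right)} q = 5 \cdot 13 = 65$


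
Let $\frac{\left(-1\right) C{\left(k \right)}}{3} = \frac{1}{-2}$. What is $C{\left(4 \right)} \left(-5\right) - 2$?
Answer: $- \frac{19}{2} \approx -9.5$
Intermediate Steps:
$C{\left(k \right)} = \frac{3}{2}$ ($C{\left(k \right)} = - \frac{3}{-2} = \left(-3\right) \left(- \frac{1}{2}\right) = \frac{3}{2}$)
$C{\left(4 \right)} \left(-5\right) - 2 = \frac{3}{2} \left(-5\right) - 2 = - \frac{15}{2} - 2 = - \frac{19}{2}$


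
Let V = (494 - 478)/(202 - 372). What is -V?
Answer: 8/85 ≈ 0.094118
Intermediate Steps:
V = -8/85 (V = 16/(-170) = 16*(-1/170) = -8/85 ≈ -0.094118)
-V = -1*(-8/85) = 8/85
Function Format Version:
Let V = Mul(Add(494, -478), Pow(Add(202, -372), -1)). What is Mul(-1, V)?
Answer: Rational(8, 85) ≈ 0.094118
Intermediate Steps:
V = Rational(-8, 85) (V = Mul(16, Pow(-170, -1)) = Mul(16, Rational(-1, 170)) = Rational(-8, 85) ≈ -0.094118)
Mul(-1, V) = Mul(-1, Rational(-8, 85)) = Rational(8, 85)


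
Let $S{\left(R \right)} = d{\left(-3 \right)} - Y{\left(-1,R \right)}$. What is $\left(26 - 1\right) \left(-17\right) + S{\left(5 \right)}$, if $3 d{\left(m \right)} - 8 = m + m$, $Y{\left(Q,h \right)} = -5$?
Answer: $- \frac{1258}{3} \approx -419.33$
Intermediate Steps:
$d{\left(m \right)} = \frac{8}{3} + \frac{2 m}{3}$ ($d{\left(m \right)} = \frac{8}{3} + \frac{m + m}{3} = \frac{8}{3} + \frac{2 m}{3}$)
$S{\left(R \right)} = \frac{17}{3}$ ($S{\left(R \right)} = \left(\frac{8}{3} + \frac{2}{3} \left(-3\right)\right) - -5 = \left(\frac{8}{3} - 2\right) + 5 = \frac{2}{3} + 5 = \frac{17}{3}$)
$\left(26 - 1\right) \left(-17\right) + S{\left(5 \right)} = \left(26 - 1\right) \left(-17\right) + \frac{17}{3} = 25 \left(-17\right) + \frac{17}{3} = -425 + \frac{17}{3} = - \frac{1258}{3}$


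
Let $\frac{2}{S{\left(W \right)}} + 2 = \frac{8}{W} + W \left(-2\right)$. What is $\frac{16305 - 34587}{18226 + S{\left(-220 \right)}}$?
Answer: $- \frac{73396136}{73171333} \approx -1.0031$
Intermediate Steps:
$S{\left(W \right)} = \frac{2}{-2 - 2 W + \frac{8}{W}}$ ($S{\left(W \right)} = \frac{2}{-2 + \left(\frac{8}{W} + W \left(-2\right)\right)} = \frac{2}{-2 - \left(- \frac{8}{W} + 2 W\right)} = \frac{2}{-2 - 2 W + \frac{8}{W}}$)
$\frac{16305 - 34587}{18226 + S{\left(-220 \right)}} = \frac{16305 - 34587}{18226 - - \frac{220}{-4 - 220 + \left(-220\right)^{2}}} = - \frac{18282}{18226 - - \frac{220}{-4 - 220 + 48400}} = - \frac{18282}{18226 - - \frac{220}{48176}} = - \frac{18282}{18226 - \left(-220\right) \frac{1}{48176}} = - \frac{18282}{18226 + \frac{55}{12044}} = - \frac{18282}{\frac{219513999}{12044}} = \left(-18282\right) \frac{12044}{219513999} = - \frac{73396136}{73171333}$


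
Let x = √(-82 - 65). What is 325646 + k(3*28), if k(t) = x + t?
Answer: 325730 + 7*I*√3 ≈ 3.2573e+5 + 12.124*I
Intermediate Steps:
x = 7*I*√3 (x = √(-147) = 7*I*√3 ≈ 12.124*I)
k(t) = t + 7*I*√3 (k(t) = 7*I*√3 + t = t + 7*I*√3)
325646 + k(3*28) = 325646 + (3*28 + 7*I*√3) = 325646 + (84 + 7*I*√3) = 325730 + 7*I*√3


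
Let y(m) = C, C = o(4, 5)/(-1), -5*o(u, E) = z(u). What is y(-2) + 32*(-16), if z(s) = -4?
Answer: -2564/5 ≈ -512.80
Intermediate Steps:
o(u, E) = 4/5 (o(u, E) = -1/5*(-4) = 4/5)
C = -4/5 (C = (4/5)/(-1) = (4/5)*(-1) = -4/5 ≈ -0.80000)
y(m) = -4/5
y(-2) + 32*(-16) = -4/5 + 32*(-16) = -4/5 - 512 = -2564/5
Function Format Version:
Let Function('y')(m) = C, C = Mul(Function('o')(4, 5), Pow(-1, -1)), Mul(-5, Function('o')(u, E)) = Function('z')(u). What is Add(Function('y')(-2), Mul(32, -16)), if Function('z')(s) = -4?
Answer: Rational(-2564, 5) ≈ -512.80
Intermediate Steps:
Function('o')(u, E) = Rational(4, 5) (Function('o')(u, E) = Mul(Rational(-1, 5), -4) = Rational(4, 5))
C = Rational(-4, 5) (C = Mul(Rational(4, 5), Pow(-1, -1)) = Mul(Rational(4, 5), -1) = Rational(-4, 5) ≈ -0.80000)
Function('y')(m) = Rational(-4, 5)
Add(Function('y')(-2), Mul(32, -16)) = Add(Rational(-4, 5), Mul(32, -16)) = Add(Rational(-4, 5), -512) = Rational(-2564, 5)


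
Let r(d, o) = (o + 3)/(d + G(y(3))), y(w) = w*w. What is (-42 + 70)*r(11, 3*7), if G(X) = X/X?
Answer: 56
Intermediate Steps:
y(w) = w**2
G(X) = 1
r(d, o) = (3 + o)/(1 + d) (r(d, o) = (o + 3)/(d + 1) = (3 + o)/(1 + d))
(-42 + 70)*r(11, 3*7) = (-42 + 70)*((3 + 3*7)/(1 + 11)) = 28*((3 + 21)/12) = 28*((1/12)*24) = 28*2 = 56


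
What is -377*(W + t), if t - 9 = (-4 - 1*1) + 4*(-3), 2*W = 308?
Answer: -55042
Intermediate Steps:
W = 154 (W = (½)*308 = 154)
t = -8 (t = 9 + ((-4 - 1*1) + 4*(-3)) = 9 + ((-4 - 1) - 12) = 9 + (-5 - 12) = 9 - 17 = -8)
-377*(W + t) = -377*(154 - 8) = -377*146 = -55042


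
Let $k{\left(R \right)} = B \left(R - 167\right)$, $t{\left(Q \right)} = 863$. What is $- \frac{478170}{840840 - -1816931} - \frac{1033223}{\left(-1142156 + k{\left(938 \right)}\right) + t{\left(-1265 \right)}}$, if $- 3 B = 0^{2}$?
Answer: $\frac{2200338052123}{3033295437903} \approx 0.7254$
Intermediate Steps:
$B = 0$ ($B = - \frac{0^{2}}{3} = \left(- \frac{1}{3}\right) 0 = 0$)
$k{\left(R \right)} = 0$ ($k{\left(R \right)} = 0 \left(R - 167\right) = 0 \left(-167 + R\right) = 0$)
$- \frac{478170}{840840 - -1816931} - \frac{1033223}{\left(-1142156 + k{\left(938 \right)}\right) + t{\left(-1265 \right)}} = - \frac{478170}{840840 - -1816931} - \frac{1033223}{\left(-1142156 + 0\right) + 863} = - \frac{478170}{840840 + 1816931} - \frac{1033223}{-1142156 + 863} = - \frac{478170}{2657771} - \frac{1033223}{-1141293} = \left(-478170\right) \frac{1}{2657771} - - \frac{1033223}{1141293} = - \frac{478170}{2657771} + \frac{1033223}{1141293} = \frac{2200338052123}{3033295437903}$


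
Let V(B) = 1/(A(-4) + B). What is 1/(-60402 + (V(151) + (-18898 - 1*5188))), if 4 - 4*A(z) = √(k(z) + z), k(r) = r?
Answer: -1952052844/164925027841697 - I*√2/329850055683394 ≈ -1.1836e-5 - 4.2874e-15*I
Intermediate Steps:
A(z) = 1 - √2*√z/4 (A(z) = 1 - √(z + z)/4 = 1 - √2*√z/4)
V(B) = 1/(1 + B - I*√2/2) (V(B) = 1/((1 - √2*√(-4)/4) + B) = 1/((1 - √2*2*I/4) + B) = 1/((1 - I*√2/2) + B) = 1/(1 + B - I*√2/2))
1/(-60402 + (V(151) + (-18898 - 1*5188))) = 1/(-60402 + (2/(2 + 2*151 - I*√2) + (-18898 - 1*5188))) = 1/(-60402 + (2/(2 + 302 - I*√2) + (-18898 - 5188))) = 1/(-60402 + (2/(304 - I*√2) - 24086)) = 1/(-60402 + (-24086 + 2/(304 - I*√2))) = 1/(-84488 + 2/(304 - I*√2))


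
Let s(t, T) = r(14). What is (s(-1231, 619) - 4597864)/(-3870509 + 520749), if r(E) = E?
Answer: 459785/334976 ≈ 1.3726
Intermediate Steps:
s(t, T) = 14
(s(-1231, 619) - 4597864)/(-3870509 + 520749) = (14 - 4597864)/(-3870509 + 520749) = -4597850/(-3349760) = -4597850*(-1/3349760) = 459785/334976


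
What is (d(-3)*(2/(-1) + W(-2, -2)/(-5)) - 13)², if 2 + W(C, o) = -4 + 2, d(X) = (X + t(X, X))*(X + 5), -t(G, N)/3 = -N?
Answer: 6241/25 ≈ 249.64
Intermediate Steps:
t(G, N) = 3*N (t(G, N) = -(-3)*N = 3*N)
d(X) = 4*X*(5 + X) (d(X) = (X + 3*X)*(X + 5) = (4*X)*(5 + X) = 4*X*(5 + X))
W(C, o) = -4 (W(C, o) = -2 + (-4 + 2) = -2 - 2 = -4)
(d(-3)*(2/(-1) + W(-2, -2)/(-5)) - 13)² = ((4*(-3)*(5 - 3))*(2/(-1) - 4/(-5)) - 13)² = ((4*(-3)*2)*(2*(-1) - 4*(-⅕)) - 13)² = (-24*(-2 + ⅘) - 13)² = (-24*(-6/5) - 13)² = (144/5 - 13)² = (79/5)² = 6241/25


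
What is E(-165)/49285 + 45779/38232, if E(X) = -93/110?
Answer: 124090213037/103634526600 ≈ 1.1974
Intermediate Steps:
E(X) = -93/110 (E(X) = -93*1/110 = -93/110)
E(-165)/49285 + 45779/38232 = -93/110/49285 + 45779/38232 = -93/110*1/49285 + 45779*(1/38232) = -93/5421350 + 45779/38232 = 124090213037/103634526600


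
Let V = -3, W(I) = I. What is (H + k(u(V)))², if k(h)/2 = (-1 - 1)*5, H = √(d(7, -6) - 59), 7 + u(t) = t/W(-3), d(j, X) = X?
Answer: (20 - I*√65)² ≈ 335.0 - 322.49*I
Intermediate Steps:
u(t) = -7 - t/3 (u(t) = -7 + t/(-3) = -7 + t*(-⅓) = -7 - t/3)
H = I*√65 (H = √(-6 - 59) = √(-65) = I*√65 ≈ 8.0623*I)
k(h) = -20 (k(h) = 2*((-1 - 1)*5) = 2*(-2*5) = 2*(-10) = -20)
(H + k(u(V)))² = (I*√65 - 20)² = (-20 + I*√65)²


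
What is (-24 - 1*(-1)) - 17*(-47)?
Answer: 776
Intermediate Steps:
(-24 - 1*(-1)) - 17*(-47) = (-24 + 1) + 799 = -23 + 799 = 776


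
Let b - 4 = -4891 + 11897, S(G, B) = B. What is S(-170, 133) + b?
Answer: 7143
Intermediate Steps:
b = 7010 (b = 4 + (-4891 + 11897) = 4 + 7006 = 7010)
S(-170, 133) + b = 133 + 7010 = 7143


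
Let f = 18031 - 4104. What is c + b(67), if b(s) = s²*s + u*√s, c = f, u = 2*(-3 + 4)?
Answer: 314690 + 2*√67 ≈ 3.1471e+5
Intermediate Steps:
u = 2 (u = 2*1 = 2)
f = 13927
c = 13927
b(s) = s³ + 2*√s (b(s) = s²*s + 2*√s = s³ + 2*√s)
c + b(67) = 13927 + (67³ + 2*√67) = 13927 + (300763 + 2*√67) = 314690 + 2*√67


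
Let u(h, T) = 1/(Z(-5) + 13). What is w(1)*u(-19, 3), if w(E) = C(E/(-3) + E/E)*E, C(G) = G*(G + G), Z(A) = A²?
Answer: 4/171 ≈ 0.023392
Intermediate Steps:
C(G) = 2*G² (C(G) = G*(2*G) = 2*G²)
u(h, T) = 1/38 (u(h, T) = 1/((-5)² + 13) = 1/(25 + 13) = 1/38)
w(E) = 2*E*(1 - E/3)² (w(E) = (2*(E/(-3) + E/E)²)*E = (2*(E*(-⅓) + 1)²)*E = (2*(-E/3 + 1)²)*E = (2*(1 - E/3)²)*E = 2*E*(1 - E/3)²)
w(1)*u(-19, 3) = ((2/9)*1*(-3 + 1)²)*(1/38) = ((2/9)*1*(-2)²)*(1/38) = ((2/9)*1*4)*(1/38) = (8/9)*(1/38) = 4/171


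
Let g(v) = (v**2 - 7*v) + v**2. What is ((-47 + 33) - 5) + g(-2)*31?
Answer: 663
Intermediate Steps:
g(v) = -7*v + 2*v**2
((-47 + 33) - 5) + g(-2)*31 = ((-47 + 33) - 5) - 2*(-7 + 2*(-2))*31 = (-14 - 5) - 2*(-7 - 4)*31 = -19 - 2*(-11)*31 = -19 + 22*31 = -19 + 682 = 663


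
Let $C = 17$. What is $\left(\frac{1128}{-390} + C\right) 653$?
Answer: $\frac{598801}{65} \approx 9212.3$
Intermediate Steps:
$\left(\frac{1128}{-390} + C\right) 653 = \left(\frac{1128}{-390} + 17\right) 653 = \left(1128 \left(- \frac{1}{390}\right) + 17\right) 653 = \left(- \frac{188}{65} + 17\right) 653 = \frac{917}{65} \cdot 653 = \frac{598801}{65}$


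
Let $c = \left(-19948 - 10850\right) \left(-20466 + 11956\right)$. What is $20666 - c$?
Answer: $-262070314$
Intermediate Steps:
$c = 262090980$ ($c = \left(-30798\right) \left(-8510\right) = 262090980$)
$20666 - c = 20666 - 262090980 = -262070314$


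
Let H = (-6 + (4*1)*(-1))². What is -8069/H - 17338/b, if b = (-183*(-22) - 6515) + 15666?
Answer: -108059013/1317700 ≈ -82.006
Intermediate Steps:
H = 100 (H = (-6 + 4*(-1))² = (-6 - 4)² = (-10)² = 100)
b = 13177 (b = (4026 - 6515) + 15666 = -2489 + 15666 = 13177)
-8069/H - 17338/b = -8069/100 - 17338/13177 = -108059013/1317700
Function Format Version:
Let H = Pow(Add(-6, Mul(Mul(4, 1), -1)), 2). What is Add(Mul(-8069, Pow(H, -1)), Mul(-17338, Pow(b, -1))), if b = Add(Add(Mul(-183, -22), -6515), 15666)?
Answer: Rational(-108059013, 1317700) ≈ -82.006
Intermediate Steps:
H = 100 (H = Pow(Add(-6, Mul(4, -1)), 2) = Pow(Add(-6, -4), 2) = Pow(-10, 2) = 100)
b = 13177 (b = Add(Add(4026, -6515), 15666) = Add(-2489, 15666) = 13177)
Add(Mul(-8069, Pow(H, -1)), Mul(-17338, Pow(b, -1))) = Add(Mul(-8069, Pow(100, -1)), Mul(-17338, Pow(13177, -1))) = Add(Mul(-8069, Rational(1, 100)), Mul(-17338, Rational(1, 13177))) = Add(Rational(-8069, 100), Rational(-17338, 13177)) = Rational(-108059013, 1317700)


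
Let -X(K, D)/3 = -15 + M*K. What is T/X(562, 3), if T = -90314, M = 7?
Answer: 90314/11757 ≈ 7.6817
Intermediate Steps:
X(K, D) = 45 - 21*K (X(K, D) = -3*(-15 + 7*K) = 45 - 21*K)
T/X(562, 3) = -90314/(45 - 21*562) = -90314/(45 - 11802) = -90314/(-11757) = -90314*(-1/11757) = 90314/11757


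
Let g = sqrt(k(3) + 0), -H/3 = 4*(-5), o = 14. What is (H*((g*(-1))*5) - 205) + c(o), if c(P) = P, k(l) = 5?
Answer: -191 - 300*sqrt(5) ≈ -861.82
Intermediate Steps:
H = 60 (H = -12*(-5) = -3*(-20) = 60)
g = sqrt(5) (g = sqrt(5 + 0) = sqrt(5) ≈ 2.2361)
(H*((g*(-1))*5) - 205) + c(o) = (60*((sqrt(5)*(-1))*5) - 205) + 14 = (60*(-sqrt(5)*5) - 205) + 14 = (60*(-5*sqrt(5)) - 205) + 14 = (-300*sqrt(5) - 205) + 14 = (-205 - 300*sqrt(5)) + 14 = -191 - 300*sqrt(5)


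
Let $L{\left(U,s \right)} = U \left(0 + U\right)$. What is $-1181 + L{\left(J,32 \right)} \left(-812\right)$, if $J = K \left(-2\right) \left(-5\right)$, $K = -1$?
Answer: $-82381$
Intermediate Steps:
$J = -10$ ($J = \left(-1\right) \left(-2\right) \left(-5\right) = 2 \left(-5\right) = -10$)
$L{\left(U,s \right)} = U^{2}$ ($L{\left(U,s \right)} = U U = U^{2}$)
$-1181 + L{\left(J,32 \right)} \left(-812\right) = -1181 + \left(-10\right)^{2} \left(-812\right) = -1181 + 100 \left(-812\right) = -1181 - 81200 = -82381$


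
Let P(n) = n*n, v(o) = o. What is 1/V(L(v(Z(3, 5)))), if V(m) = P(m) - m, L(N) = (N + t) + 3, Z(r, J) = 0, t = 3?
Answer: 1/30 ≈ 0.033333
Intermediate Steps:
L(N) = 6 + N (L(N) = (N + 3) + 3 = (3 + N) + 3 = 6 + N)
P(n) = n**2
V(m) = m**2 - m
1/V(L(v(Z(3, 5)))) = 1/((6 + 0)*(-1 + (6 + 0))) = 1/(6*(-1 + 6)) = 1/(6*5) = 1/30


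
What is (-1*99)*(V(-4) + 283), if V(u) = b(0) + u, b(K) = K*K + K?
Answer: -27621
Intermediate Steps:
b(K) = K + K² (b(K) = K² + K = K + K²)
V(u) = u (V(u) = 0*(1 + 0) + u = 0*1 + u = 0 + u = u)
(-1*99)*(V(-4) + 283) = (-1*99)*(-4 + 283) = -99*279 = -27621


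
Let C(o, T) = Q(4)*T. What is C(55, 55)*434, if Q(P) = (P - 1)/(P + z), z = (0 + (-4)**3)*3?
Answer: -35805/94 ≈ -380.90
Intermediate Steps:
z = -192 (z = (0 - 64)*3 = -64*3 = -192)
Q(P) = (-1 + P)/(-192 + P) (Q(P) = (P - 1)/(P - 192) = (-1 + P)/(-192 + P))
C(o, T) = -3*T/188 (C(o, T) = ((-1 + 4)/(-192 + 4))*T = (3/(-188))*T = (-1/188*3)*T = -3*T/188)
C(55, 55)*434 = -3/188*55*434 = -165/188*434 = -35805/94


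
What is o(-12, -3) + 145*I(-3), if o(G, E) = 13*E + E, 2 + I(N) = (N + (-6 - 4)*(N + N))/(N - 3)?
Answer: -3419/2 ≈ -1709.5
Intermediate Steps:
I(N) = -2 - 19*N/(-3 + N) (I(N) = -2 + (N + (-6 - 4)*(N + N))/(N - 3) = -2 + (N - 20*N)/(-3 + N) = -2 + (-19*N)/(-3 + N) = -2 - 19*N/(-3 + N))
o(G, E) = 14*E
o(-12, -3) + 145*I(-3) = 14*(-3) + 145*(3*(2 - 7*(-3))/(-3 - 3)) = -42 + 145*(3*(2 + 21)/(-6)) = -42 + 145*(3*(-⅙)*23) = -42 + 145*(-23/2) = -42 - 3335/2 = -3419/2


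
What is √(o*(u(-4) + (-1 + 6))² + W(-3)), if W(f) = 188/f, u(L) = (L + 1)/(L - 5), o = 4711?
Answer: 2*√301363/3 ≈ 365.98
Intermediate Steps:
u(L) = (1 + L)/(-5 + L)
√(o*(u(-4) + (-1 + 6))² + W(-3)) = √(4711*((1 - 4)/(-5 - 4) + (-1 + 6))² + 188/(-3)) = √(4711*(-3/(-9) + 5)² + 188*(-⅓)) = √(4711*(-⅑*(-3) + 5)² - 188/3) = √(4711*(⅓ + 5)² - 188/3) = √(4711*(16/3)² - 188/3) = √(4711*(256/9) - 188/3) = √(1206016/9 - 188/3) = √(1205452/9) = 2*√301363/3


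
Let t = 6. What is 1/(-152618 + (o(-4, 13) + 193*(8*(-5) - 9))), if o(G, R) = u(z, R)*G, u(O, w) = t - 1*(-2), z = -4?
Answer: -1/162107 ≈ -6.1688e-6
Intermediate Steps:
u(O, w) = 8 (u(O, w) = 6 - 1*(-2) = 6 + 2 = 8)
o(G, R) = 8*G
1/(-152618 + (o(-4, 13) + 193*(8*(-5) - 9))) = 1/(-152618 + (8*(-4) + 193*(8*(-5) - 9))) = 1/(-152618 + (-32 + 193*(-40 - 9))) = 1/(-152618 + (-32 + 193*(-49))) = 1/(-152618 + (-32 - 9457)) = 1/(-152618 - 9489) = 1/(-162107) = -1/162107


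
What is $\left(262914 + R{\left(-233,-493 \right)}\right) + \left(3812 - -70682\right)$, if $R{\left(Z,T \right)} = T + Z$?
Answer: $336682$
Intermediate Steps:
$\left(262914 + R{\left(-233,-493 \right)}\right) + \left(3812 - -70682\right) = \left(262914 - 726\right) + \left(3812 - -70682\right) = \left(262914 - 726\right) + \left(3812 + 70682\right) = 262188 + 74494 = 336682$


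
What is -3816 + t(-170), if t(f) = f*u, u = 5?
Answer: -4666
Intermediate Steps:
t(f) = 5*f (t(f) = f*5 = 5*f)
-3816 + t(-170) = -3816 + 5*(-170) = -3816 - 850 = -4666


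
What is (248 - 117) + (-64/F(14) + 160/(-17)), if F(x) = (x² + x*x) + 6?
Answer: 410789/3383 ≈ 121.43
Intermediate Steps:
F(x) = 6 + 2*x² (F(x) = (x² + x²) + 6 = 2*x² + 6 = 6 + 2*x²)
(248 - 117) + (-64/F(14) + 160/(-17)) = (248 - 117) + (-64/(6 + 2*14²) + 160/(-17)) = 131 + (-64/(6 + 2*196) + 160*(-1/17)) = 131 + (-64/(6 + 392) - 160/17) = 131 + (-64/398 - 160/17) = 131 + (-64*1/398 - 160/17) = 131 + (-32/199 - 160/17) = 131 - 32384/3383 = 410789/3383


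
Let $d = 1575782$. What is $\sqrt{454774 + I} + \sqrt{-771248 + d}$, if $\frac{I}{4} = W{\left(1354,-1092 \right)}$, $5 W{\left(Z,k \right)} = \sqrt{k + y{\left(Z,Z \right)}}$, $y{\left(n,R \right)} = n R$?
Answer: $\sqrt{804534} + \frac{\sqrt{11369350 + 80 \sqrt{114514}}}{5} \approx 1572.1$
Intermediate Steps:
$y{\left(n,R \right)} = R n$
$W{\left(Z,k \right)} = \frac{\sqrt{k + Z^{2}}}{5}$ ($W{\left(Z,k \right)} = \frac{\sqrt{k + Z Z}}{5} = \frac{\sqrt{k + Z^{2}}}{5}$)
$I = \frac{16 \sqrt{114514}}{5}$ ($I = 4 \frac{\sqrt{-1092 + 1354^{2}}}{5} = 4 \frac{\sqrt{-1092 + 1833316}}{5} = 4 \frac{\sqrt{1832224}}{5} = 4 \frac{4 \sqrt{114514}}{5} = \frac{16 \sqrt{114514}}{5} \approx 1082.9$)
$\sqrt{454774 + I} + \sqrt{-771248 + d} = \sqrt{454774 + \frac{16 \sqrt{114514}}{5}} + \sqrt{-771248 + 1575782} = \sqrt{454774 + \frac{16 \sqrt{114514}}{5}} + \sqrt{804534} = \sqrt{804534} + \sqrt{454774 + \frac{16 \sqrt{114514}}{5}}$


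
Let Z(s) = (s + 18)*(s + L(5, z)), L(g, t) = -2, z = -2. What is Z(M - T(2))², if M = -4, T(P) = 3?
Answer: 9801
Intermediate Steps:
Z(s) = (-2 + s)*(18 + s) (Z(s) = (s + 18)*(s - 2) = (18 + s)*(-2 + s) = (-2 + s)*(18 + s))
Z(M - T(2))² = (-36 + (-4 - 1*3)² + 16*(-4 - 1*3))² = (-36 + (-4 - 3)² + 16*(-4 - 3))² = (-36 + (-7)² + 16*(-7))² = (-36 + 49 - 112)² = (-99)² = 9801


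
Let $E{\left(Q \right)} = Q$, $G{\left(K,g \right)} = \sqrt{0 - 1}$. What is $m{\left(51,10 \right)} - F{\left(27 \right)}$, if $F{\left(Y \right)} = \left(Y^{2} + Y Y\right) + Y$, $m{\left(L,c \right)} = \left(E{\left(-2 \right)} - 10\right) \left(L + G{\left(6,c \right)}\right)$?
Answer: $-2097 - 12 i \approx -2097.0 - 12.0 i$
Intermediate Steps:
$G{\left(K,g \right)} = i$ ($G{\left(K,g \right)} = \sqrt{-1} = i$)
$m{\left(L,c \right)} = - 12 i - 12 L$ ($m{\left(L,c \right)} = \left(-2 - 10\right) \left(L + i\right) = - 12 \left(i + L\right) = - 12 i - 12 L$)
$F{\left(Y \right)} = Y + 2 Y^{2}$ ($F{\left(Y \right)} = \left(Y^{2} + Y^{2}\right) + Y = 2 Y^{2} + Y = Y + 2 Y^{2}$)
$m{\left(51,10 \right)} - F{\left(27 \right)} = \left(- 12 i - 612\right) - 27 \left(1 + 2 \cdot 27\right) = \left(- 12 i - 612\right) - 27 \left(1 + 54\right) = \left(-612 - 12 i\right) - 27 \cdot 55 = \left(-612 - 12 i\right) - 1485 = -2097 - 12 i$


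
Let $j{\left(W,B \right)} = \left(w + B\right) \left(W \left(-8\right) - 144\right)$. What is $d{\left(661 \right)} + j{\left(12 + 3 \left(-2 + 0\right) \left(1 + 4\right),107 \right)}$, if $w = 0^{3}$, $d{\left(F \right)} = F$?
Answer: $661$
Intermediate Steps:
$w = 0$
$j{\left(W,B \right)} = B \left(-144 - 8 W\right)$ ($j{\left(W,B \right)} = \left(0 + B\right) \left(W \left(-8\right) - 144\right) = B \left(- 8 W - 144\right) = B \left(-144 - 8 W\right)$)
$d{\left(661 \right)} + j{\left(12 + 3 \left(-2 + 0\right) \left(1 + 4\right),107 \right)} = 661 + 8 \cdot 107 \left(-18 - \left(12 + 3 \left(-2 + 0\right) \left(1 + 4\right)\right)\right) = 661 + 8 \cdot 107 \left(-18 - \left(12 + 3 \left(-2\right) 5\right)\right) = 661 + 8 \cdot 107 \left(-18 - \left(12 - 30\right)\right) = 661 + 8 \cdot 107 \left(-18 - -18\right) = 661 + 8 \cdot 107 \left(-18 + 18\right) = 661 + 8 \cdot 107 \cdot 0 = 661 + 0 = 661$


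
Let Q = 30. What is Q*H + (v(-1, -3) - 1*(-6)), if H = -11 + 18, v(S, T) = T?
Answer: 213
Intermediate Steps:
H = 7
Q*H + (v(-1, -3) - 1*(-6)) = 30*7 + (-3 - 1*(-6)) = 210 + (-3 + 6) = 210 + 3 = 213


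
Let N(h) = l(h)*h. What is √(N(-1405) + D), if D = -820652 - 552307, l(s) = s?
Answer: √601066 ≈ 775.28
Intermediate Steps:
D = -1372959
N(h) = h² (N(h) = h*h = h²)
√(N(-1405) + D) = √((-1405)² - 1372959) = √(1974025 - 1372959) = √601066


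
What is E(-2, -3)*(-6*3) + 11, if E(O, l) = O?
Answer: 47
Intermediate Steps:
E(-2, -3)*(-6*3) + 11 = -(-12)*3 + 11 = -2*(-18) + 11 = 36 + 11 = 47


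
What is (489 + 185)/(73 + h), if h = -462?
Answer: -674/389 ≈ -1.7326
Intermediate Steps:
(489 + 185)/(73 + h) = (489 + 185)/(73 - 462) = 674/(-389) = 674*(-1/389) = -674/389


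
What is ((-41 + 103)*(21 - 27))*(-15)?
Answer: 5580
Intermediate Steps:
((-41 + 103)*(21 - 27))*(-15) = (62*(-6))*(-15) = -372*(-15) = 5580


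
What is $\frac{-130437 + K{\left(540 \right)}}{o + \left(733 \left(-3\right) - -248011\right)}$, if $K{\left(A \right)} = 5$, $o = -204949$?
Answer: $- \frac{130432}{40863} \approx -3.1919$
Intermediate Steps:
$\frac{-130437 + K{\left(540 \right)}}{o + \left(733 \left(-3\right) - -248011\right)} = \frac{-130437 + 5}{-204949 + \left(733 \left(-3\right) - -248011\right)} = - \frac{130432}{-204949 + \left(-2199 + 248011\right)} = - \frac{130432}{-204949 + 245812} = - \frac{130432}{40863}$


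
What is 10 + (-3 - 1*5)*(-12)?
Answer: 106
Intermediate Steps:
10 + (-3 - 1*5)*(-12) = 10 + (-3 - 5)*(-12) = 10 - 8*(-12) = 10 + 96 = 106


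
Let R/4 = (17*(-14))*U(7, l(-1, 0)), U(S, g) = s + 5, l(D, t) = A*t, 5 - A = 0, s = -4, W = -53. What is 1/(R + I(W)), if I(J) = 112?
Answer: -1/840 ≈ -0.0011905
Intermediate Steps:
A = 5 (A = 5 - 1*0 = 5 + 0 = 5)
l(D, t) = 5*t
U(S, g) = 1 (U(S, g) = -4 + 5 = 1)
R = -952 (R = 4*((17*(-14))*1) = 4*(-238*1) = 4*(-238) = -952)
1/(R + I(W)) = 1/(-952 + 112) = 1/(-840) = -1/840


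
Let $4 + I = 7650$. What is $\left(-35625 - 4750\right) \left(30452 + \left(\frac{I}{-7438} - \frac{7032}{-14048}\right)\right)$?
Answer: $- \frac{8029186113667875}{6530564} \approx -1.2295 \cdot 10^{9}$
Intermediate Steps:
$I = 7646$ ($I = -4 + 7650 = 7646$)
$\left(-35625 - 4750\right) \left(30452 + \left(\frac{I}{-7438} - \frac{7032}{-14048}\right)\right) = \left(-35625 - 4750\right) \left(30452 + \left(\frac{7646}{-7438} - \frac{7032}{-14048}\right)\right) = - 40375 \left(30452 + \left(7646 \left(- \frac{1}{7438}\right) - - \frac{879}{1756}\right)\right) = - 40375 \left(30452 + \left(- \frac{3823}{3719} + \frac{879}{1756}\right)\right) = - 40375 \left(30452 - \frac{3444187}{6530564}\right) = \left(-40375\right) \frac{198865290741}{6530564} = - \frac{8029186113667875}{6530564}$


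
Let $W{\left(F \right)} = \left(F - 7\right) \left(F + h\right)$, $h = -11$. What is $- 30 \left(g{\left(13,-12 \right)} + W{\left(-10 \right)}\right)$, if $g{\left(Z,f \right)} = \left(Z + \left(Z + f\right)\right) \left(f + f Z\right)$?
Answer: $59850$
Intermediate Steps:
$W{\left(F \right)} = \left(-11 + F\right) \left(-7 + F\right)$ ($W{\left(F \right)} = \left(F - 7\right) \left(F - 11\right) = \left(-7 + F\right) \left(-11 + F\right) = \left(-11 + F\right) \left(-7 + F\right)$)
$g{\left(Z,f \right)} = \left(f + 2 Z\right) \left(f + Z f\right)$
$- 30 \left(g{\left(13,-12 \right)} + W{\left(-10 \right)}\right) = - 30 \left(- 12 \left(-12 + 2 \cdot 13 + 2 \cdot 13^{2} + 13 \left(-12\right)\right) + \left(77 + \left(-10\right)^{2} - -180\right)\right) = - 30 \left(- 12 \left(-12 + 26 + 2 \cdot 169 - 156\right) + \left(77 + 100 + 180\right)\right) = - 30 \left(- 12 \left(-12 + 26 + 338 - 156\right) + 357\right) = - 30 \left(\left(-12\right) 196 + 357\right) = - 30 \left(-2352 + 357\right) = \left(-30\right) \left(-1995\right) = 59850$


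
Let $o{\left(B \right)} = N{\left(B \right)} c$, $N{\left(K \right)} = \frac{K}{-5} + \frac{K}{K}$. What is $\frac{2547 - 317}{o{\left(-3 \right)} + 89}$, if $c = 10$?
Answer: $\frac{446}{21} \approx 21.238$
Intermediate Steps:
$N{\left(K \right)} = 1 - \frac{K}{5}$ ($N{\left(K \right)} = K \left(- \frac{1}{5}\right) + 1 = - \frac{K}{5} + 1 = 1 - \frac{K}{5}$)
$o{\left(B \right)} = 10 - 2 B$ ($o{\left(B \right)} = \left(1 - \frac{B}{5}\right) 10 = 10 - 2 B$)
$\frac{2547 - 317}{o{\left(-3 \right)} + 89} = \frac{2547 - 317}{\left(10 - -6\right) + 89} = \frac{2547 + \left(-668 + 351\right)}{\left(10 + 6\right) + 89} = \frac{2547 - 317}{16 + 89} = \frac{2230}{105} = 2230 \cdot \frac{1}{105} = \frac{446}{21}$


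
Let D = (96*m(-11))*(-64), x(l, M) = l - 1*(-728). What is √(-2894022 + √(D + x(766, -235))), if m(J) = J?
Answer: √(-2894022 + √69078) ≈ 1701.1*I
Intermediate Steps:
x(l, M) = 728 + l (x(l, M) = l + 728 = 728 + l)
D = 67584 (D = (96*(-11))*(-64) = -1056*(-64) = 67584)
√(-2894022 + √(D + x(766, -235))) = √(-2894022 + √(67584 + (728 + 766))) = √(-2894022 + √(67584 + 1494)) = √(-2894022 + √69078)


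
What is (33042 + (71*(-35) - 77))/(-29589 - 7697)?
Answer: -15240/18643 ≈ -0.81746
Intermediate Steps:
(33042 + (71*(-35) - 77))/(-29589 - 7697) = (33042 + (-2485 - 77))/(-37286) = (33042 - 2562)*(-1/37286) = 30480*(-1/37286) = -15240/18643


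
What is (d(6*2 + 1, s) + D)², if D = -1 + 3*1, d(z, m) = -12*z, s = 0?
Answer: 23716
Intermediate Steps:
D = 2 (D = -1 + 3 = 2)
(d(6*2 + 1, s) + D)² = (-12*(6*2 + 1) + 2)² = (-12*(12 + 1) + 2)² = (-12*13 + 2)² = (-156 + 2)² = (-154)² = 23716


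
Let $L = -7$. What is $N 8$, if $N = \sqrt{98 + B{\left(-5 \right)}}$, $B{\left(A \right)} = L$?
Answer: $8 \sqrt{91} \approx 76.315$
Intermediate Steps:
$B{\left(A \right)} = -7$
$N = \sqrt{91}$ ($N = \sqrt{98 - 7} = \sqrt{91} \approx 9.5394$)
$N 8 = \sqrt{91} \cdot 8 = 8 \sqrt{91}$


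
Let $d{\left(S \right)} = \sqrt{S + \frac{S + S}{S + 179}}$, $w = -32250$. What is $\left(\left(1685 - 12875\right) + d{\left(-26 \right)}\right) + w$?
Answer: $-43440 + \frac{i \sqrt{68510}}{51} \approx -43440.0 + 5.1322 i$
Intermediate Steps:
$d{\left(S \right)} = \sqrt{S + \frac{2 S}{179 + S}}$
$\left(\left(1685 - 12875\right) + d{\left(-26 \right)}\right) + w = \left(\left(1685 - 12875\right) + \sqrt{- \frac{26 \left(181 - 26\right)}{179 - 26}}\right) - 32250 = \left(\left(1685 - 12875\right) + \sqrt{\left(-26\right) \frac{1}{153} \cdot 155}\right) - 32250 = \left(-11190 + \sqrt{\left(-26\right) \frac{1}{153} \cdot 155}\right) - 32250 = \left(-11190 + \sqrt{- \frac{4030}{153}}\right) - 32250 = \left(-11190 + \frac{i \sqrt{68510}}{51}\right) - 32250 = -43440 + \frac{i \sqrt{68510}}{51}$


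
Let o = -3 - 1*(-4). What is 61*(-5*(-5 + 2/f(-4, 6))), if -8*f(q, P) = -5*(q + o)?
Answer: 5551/3 ≈ 1850.3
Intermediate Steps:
o = 1 (o = -3 + 4 = 1)
f(q, P) = 5/8 + 5*q/8 (f(q, P) = -(-5)*(q + 1)/8 = -(-5)*(1 + q)/8 = -(-5 - 5*q)/8 = 5/8 + 5*q/8)
61*(-5*(-5 + 2/f(-4, 6))) = 61*(-5*(-5 + 2/(5/8 + (5/8)*(-4)))) = 61*(-5*(-5 + 2/(5/8 - 5/2))) = 61*(-5*(-5 + 2/(-15/8))) = 61*(-5*(-5 + 2*(-8/15))) = 61*(-5*(-5 - 16/15)) = 61*(-5*(-91/15)) = 61*(91/3) = 5551/3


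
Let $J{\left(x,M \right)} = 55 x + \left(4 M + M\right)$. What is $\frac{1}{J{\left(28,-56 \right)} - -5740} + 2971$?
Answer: $\frac{20797001}{7000} \approx 2971.0$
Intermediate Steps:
$J{\left(x,M \right)} = 5 M + 55 x$ ($J{\left(x,M \right)} = 55 x + 5 M = 5 M + 55 x$)
$\frac{1}{J{\left(28,-56 \right)} - -5740} + 2971 = \frac{1}{\left(5 \left(-56\right) + 55 \cdot 28\right) - -5740} + 2971 = \frac{1}{\left(-280 + 1540\right) + 5740} + 2971 = \frac{1}{1260 + 5740} + 2971 = \frac{1}{7000} + 2971 = \frac{20797001}{7000}$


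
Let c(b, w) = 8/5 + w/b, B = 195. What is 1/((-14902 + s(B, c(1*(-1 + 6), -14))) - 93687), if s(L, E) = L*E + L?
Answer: -1/108628 ≈ -9.2057e-6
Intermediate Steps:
c(b, w) = 8/5 + w/b (c(b, w) = 8*(⅕) + w/b = 8/5 + w/b)
s(L, E) = L + E*L (s(L, E) = E*L + L = L + E*L)
1/((-14902 + s(B, c(1*(-1 + 6), -14))) - 93687) = 1/((-14902 + 195*(1 + (8/5 - 14/(-1 + 6)))) - 93687) = 1/((-14902 + 195*(1 + (8/5 - 14/(1*5)))) - 93687) = 1/((-14902 + 195*(1 + (8/5 - 14/5))) - 93687) = 1/((-14902 + 195*(1 - 6/5)) - 93687) = 1/((-14902 + 195*(-⅕)) - 93687) = 1/((-14902 - 39) - 93687) = 1/(-14941 - 93687) = 1/(-108628) = -1/108628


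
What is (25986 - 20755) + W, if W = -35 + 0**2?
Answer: 5196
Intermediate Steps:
W = -35 (W = -35 + 0 = -35)
(25986 - 20755) + W = (25986 - 20755) - 35 = 5231 - 35 = 5196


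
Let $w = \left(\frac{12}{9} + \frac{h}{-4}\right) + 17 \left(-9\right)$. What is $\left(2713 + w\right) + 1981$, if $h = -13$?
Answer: $\frac{54547}{12} \approx 4545.6$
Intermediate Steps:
$w = - \frac{1781}{12}$ ($w = \left(\frac{12}{9} - \frac{13}{-4}\right) + 17 \left(-9\right) = \left(12 \cdot \frac{1}{9} - - \frac{13}{4}\right) - 153 = \left(\frac{4}{3} + \frac{13}{4}\right) - 153 = \frac{55}{12} - 153 = - \frac{1781}{12} \approx -148.42$)
$\left(2713 + w\right) + 1981 = \left(2713 - \frac{1781}{12}\right) + 1981 = \frac{30775}{12} + 1981 = \frac{54547}{12}$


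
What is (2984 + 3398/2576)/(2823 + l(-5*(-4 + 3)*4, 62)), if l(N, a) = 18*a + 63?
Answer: 1281697/1718192 ≈ 0.74596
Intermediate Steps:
l(N, a) = 63 + 18*a
(2984 + 3398/2576)/(2823 + l(-5*(-4 + 3)*4, 62)) = (2984 + 3398/2576)/(2823 + (63 + 18*62)) = (2984 + 3398*(1/2576))/(2823 + (63 + 1116)) = (2984 + 1699/1288)/(2823 + 1179) = (3845091/1288)/4002 = (3845091/1288)*(1/4002) = 1281697/1718192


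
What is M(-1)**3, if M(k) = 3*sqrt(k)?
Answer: -27*I ≈ -27.0*I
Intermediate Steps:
M(-1)**3 = (3*sqrt(-1))**3 = (3*I)**3 = -27*I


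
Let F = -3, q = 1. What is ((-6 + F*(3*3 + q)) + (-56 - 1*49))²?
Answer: 19881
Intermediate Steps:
((-6 + F*(3*3 + q)) + (-56 - 1*49))² = ((-6 - 3*(3*3 + 1)) + (-56 - 1*49))² = ((-6 - 3*(9 + 1)) + (-56 - 49))² = ((-6 - 3*10) - 105)² = ((-6 - 30) - 105)² = (-36 - 105)² = (-141)² = 19881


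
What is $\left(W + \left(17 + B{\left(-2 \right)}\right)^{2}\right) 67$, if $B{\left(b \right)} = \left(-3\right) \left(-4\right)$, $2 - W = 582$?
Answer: $17487$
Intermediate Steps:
$W = -580$ ($W = 2 - 582 = -580$)
$B{\left(b \right)} = 12$
$\left(W + \left(17 + B{\left(-2 \right)}\right)^{2}\right) 67 = \left(-580 + \left(17 + 12\right)^{2}\right) 67 = \left(-580 + 29^{2}\right) 67 = \left(-580 + 841\right) 67 = 261 \cdot 67 = 17487$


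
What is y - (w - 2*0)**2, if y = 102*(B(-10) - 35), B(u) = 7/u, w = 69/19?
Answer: -6596532/1805 ≈ -3654.6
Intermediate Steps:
w = 69/19 (w = 69*(1/19) = 69/19 ≈ 3.6316)
y = -18207/5 (y = 102*(7/(-10) - 35) = 102*(7*(-1/10) - 35) = 102*(-7/10 - 35) = 102*(-357/10) = -18207/5 ≈ -3641.4)
y - (w - 2*0)**2 = -18207/5 - (69/19 - 2*0)**2 = -18207/5 - (69/19 + 0)**2 = -18207/5 - (69/19)**2 = -18207/5 - 1*4761/361 = -18207/5 - 4761/361 = -6596532/1805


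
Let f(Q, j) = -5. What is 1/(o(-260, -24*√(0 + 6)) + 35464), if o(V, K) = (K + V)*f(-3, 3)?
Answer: 9191/337876324 - 15*√6/168938162 ≈ 2.6985e-5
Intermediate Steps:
o(V, K) = -5*K - 5*V (o(V, K) = (K + V)*(-5) = -5*K - 5*V)
1/(o(-260, -24*√(0 + 6)) + 35464) = 1/((-(-120)*√(0 + 6) - 5*(-260)) + 35464) = 1/((-(-120)*√6 + 1300) + 35464) = 1/((120*√6 + 1300) + 35464) = 1/((1300 + 120*√6) + 35464) = 1/(36764 + 120*√6)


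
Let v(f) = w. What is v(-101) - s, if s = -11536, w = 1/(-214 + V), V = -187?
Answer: 4625935/401 ≈ 11536.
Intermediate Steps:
w = -1/401 (w = 1/(-214 - 187) = 1/(-401) = -1/401 ≈ -0.0024938)
v(f) = -1/401
v(-101) - s = -1/401 - 1*(-11536) = -1/401 + 11536 = 4625935/401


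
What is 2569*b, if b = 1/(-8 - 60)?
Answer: -2569/68 ≈ -37.779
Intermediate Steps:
b = -1/68 (b = 1/(-68) = -1/68 ≈ -0.014706)
2569*b = 2569*(-1/68) = -2569/68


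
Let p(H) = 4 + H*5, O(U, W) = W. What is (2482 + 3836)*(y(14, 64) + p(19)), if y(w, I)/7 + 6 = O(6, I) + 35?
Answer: 4738500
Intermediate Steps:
p(H) = 4 + 5*H
y(w, I) = 203 + 7*I (y(w, I) = -42 + 7*(I + 35) = -42 + 7*(35 + I) = -42 + (245 + 7*I) = 203 + 7*I)
(2482 + 3836)*(y(14, 64) + p(19)) = (2482 + 3836)*((203 + 7*64) + (4 + 5*19)) = 6318*((203 + 448) + (4 + 95)) = 6318*(651 + 99) = 6318*750 = 4738500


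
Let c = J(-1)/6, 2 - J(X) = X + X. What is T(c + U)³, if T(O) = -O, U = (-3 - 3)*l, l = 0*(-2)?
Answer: -8/27 ≈ -0.29630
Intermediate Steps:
l = 0
U = 0 (U = (-3 - 3)*0 = -6*0 = 0)
J(X) = 2 - 2*X (J(X) = 2 - (X + X) = 2 - 2*X)
c = ⅔ (c = (2 - 2*(-1))/6 = (2 + 2)*(⅙) = 4*(⅙) = ⅔ ≈ 0.66667)
T(c + U)³ = (-(⅔ + 0))³ = (-1*⅔)³ = (-⅔)³ = -8/27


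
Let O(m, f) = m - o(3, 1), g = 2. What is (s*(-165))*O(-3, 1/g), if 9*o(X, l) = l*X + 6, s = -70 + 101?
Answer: 20460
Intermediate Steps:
s = 31
o(X, l) = 2/3 + X*l/9 (o(X, l) = (l*X + 6)/9 = (X*l + 6)/9 = (6 + X*l)/9 = 2/3 + X*l/9)
O(m, f) = -1 + m (O(m, f) = m - (2/3 + (1/9)*3*1) = m - (2/3 + 1/3) = m - 1*1 = m - 1 = -1 + m)
(s*(-165))*O(-3, 1/g) = (31*(-165))*(-1 - 3) = -5115*(-4) = 20460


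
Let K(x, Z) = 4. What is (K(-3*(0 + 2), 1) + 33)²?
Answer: 1369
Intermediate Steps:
(K(-3*(0 + 2), 1) + 33)² = (4 + 33)² = 37² = 1369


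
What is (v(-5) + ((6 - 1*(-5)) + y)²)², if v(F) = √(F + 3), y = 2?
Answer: (169 + I*√2)² ≈ 28559.0 + 478.0*I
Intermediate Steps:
v(F) = √(3 + F)
(v(-5) + ((6 - 1*(-5)) + y)²)² = (√(3 - 5) + ((6 - 1*(-5)) + 2)²)² = (√(-2) + ((6 + 5) + 2)²)² = (I*√2 + (11 + 2)²)² = (I*√2 + 13²)² = (I*√2 + 169)² = (169 + I*√2)²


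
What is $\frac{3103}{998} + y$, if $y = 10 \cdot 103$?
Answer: $\frac{1031043}{998} \approx 1033.1$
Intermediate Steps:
$y = 1030$
$\frac{3103}{998} + y = \frac{3103}{998} + 1030 = \frac{1031043}{998}$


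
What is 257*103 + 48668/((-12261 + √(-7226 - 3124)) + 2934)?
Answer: 767536623991/29001093 - 243340*I*√46/29001093 ≈ 26466.0 - 0.056909*I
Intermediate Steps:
257*103 + 48668/((-12261 + √(-7226 - 3124)) + 2934) = 26471 + 48668/((-12261 + √(-10350)) + 2934) = 26471 + 48668/((-12261 + 15*I*√46) + 2934) = 26471 + 48668/(-9327 + 15*I*√46)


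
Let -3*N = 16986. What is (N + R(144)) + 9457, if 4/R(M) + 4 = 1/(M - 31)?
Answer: 1711093/451 ≈ 3794.0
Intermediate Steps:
N = -5662 (N = -⅓*16986 = -5662)
R(M) = 4/(-4 + 1/(-31 + M)) (R(M) = 4/(-4 + 1/(M - 31)) = 4/(-4 + 1/(-31 + M)))
(N + R(144)) + 9457 = (-5662 + 4*(31 - 1*144)/(-125 + 4*144)) + 9457 = (-5662 + 4*(31 - 144)/(-125 + 576)) + 9457 = (-5662 + 4*(-113)/451) + 9457 = (-5662 + 4*(1/451)*(-113)) + 9457 = (-5662 - 452/451) + 9457 = -2554014/451 + 9457 = 1711093/451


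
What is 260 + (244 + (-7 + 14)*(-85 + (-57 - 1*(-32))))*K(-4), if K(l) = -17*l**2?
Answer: 143332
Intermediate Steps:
260 + (244 + (-7 + 14)*(-85 + (-57 - 1*(-32))))*K(-4) = 260 + (244 + (-7 + 14)*(-85 + (-57 - 1*(-32))))*(-17*(-4)**2) = 260 + (244 + 7*(-85 + (-57 + 32)))*(-17*16) = 260 + (244 + 7*(-85 - 25))*(-272) = 260 + (244 + 7*(-110))*(-272) = 260 + (244 - 770)*(-272) = 260 - 526*(-272) = 260 + 143072 = 143332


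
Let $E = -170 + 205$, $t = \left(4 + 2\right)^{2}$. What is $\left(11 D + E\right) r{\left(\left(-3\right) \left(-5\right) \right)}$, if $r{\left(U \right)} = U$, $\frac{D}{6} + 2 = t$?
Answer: $34185$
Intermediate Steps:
$t = 36$ ($t = 6^{2} = 36$)
$D = 204$ ($D = -12 + 6 \cdot 36 = -12 + 216 = 204$)
$E = 35$
$\left(11 D + E\right) r{\left(\left(-3\right) \left(-5\right) \right)} = \left(11 \cdot 204 + 35\right) \left(\left(-3\right) \left(-5\right)\right) = \left(2244 + 35\right) 15 = 2279 \cdot 15 = 34185$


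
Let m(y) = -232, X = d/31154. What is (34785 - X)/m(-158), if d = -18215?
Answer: -1083710105/7227728 ≈ -149.94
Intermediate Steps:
X = -18215/31154 ≈ -0.58468
(34785 - X)/m(-158) = (34785 - 1*(-18215/31154))/(-232) = (34785 + 18215/31154)*(-1/232) = (1083710105/31154)*(-1/232) = -1083710105/7227728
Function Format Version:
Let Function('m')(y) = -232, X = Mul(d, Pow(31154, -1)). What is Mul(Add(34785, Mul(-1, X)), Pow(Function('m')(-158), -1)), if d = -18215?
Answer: Rational(-1083710105, 7227728) ≈ -149.94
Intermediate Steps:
X = Rational(-18215, 31154) (X = Mul(-18215, Pow(31154, -1)) = Mul(-18215, Rational(1, 31154)) = Rational(-18215, 31154) ≈ -0.58468)
Mul(Add(34785, Mul(-1, X)), Pow(Function('m')(-158), -1)) = Mul(Add(34785, Mul(-1, Rational(-18215, 31154))), Pow(-232, -1)) = Mul(Add(34785, Rational(18215, 31154)), Rational(-1, 232)) = Mul(Rational(1083710105, 31154), Rational(-1, 232)) = Rational(-1083710105, 7227728)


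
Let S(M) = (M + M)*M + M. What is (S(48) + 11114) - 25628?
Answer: -9858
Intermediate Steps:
S(M) = M + 2*M**2 (S(M) = (2*M)*M + M = 2*M**2 + M = M + 2*M**2)
(S(48) + 11114) - 25628 = (48*(1 + 2*48) + 11114) - 25628 = (48*(1 + 96) + 11114) - 25628 = (48*97 + 11114) - 25628 = (4656 + 11114) - 25628 = 15770 - 25628 = -9858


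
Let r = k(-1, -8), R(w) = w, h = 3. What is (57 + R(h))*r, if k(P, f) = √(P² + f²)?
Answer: 60*√65 ≈ 483.74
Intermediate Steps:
r = √65 (r = √((-1)² + (-8)²) = √(1 + 64) = √65 ≈ 8.0623)
(57 + R(h))*r = (57 + 3)*√65 = 60*√65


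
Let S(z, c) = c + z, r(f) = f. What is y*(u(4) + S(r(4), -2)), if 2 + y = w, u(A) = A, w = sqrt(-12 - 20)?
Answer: -12 + 24*I*sqrt(2) ≈ -12.0 + 33.941*I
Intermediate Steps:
w = 4*I*sqrt(2) (w = sqrt(-32) = 4*I*sqrt(2) ≈ 5.6569*I)
y = -2 + 4*I*sqrt(2) ≈ -2.0 + 5.6569*I
y*(u(4) + S(r(4), -2)) = (-2 + 4*I*sqrt(2))*(4 + (-2 + 4)) = (-2 + 4*I*sqrt(2))*(4 + 2) = (-2 + 4*I*sqrt(2))*6 = -12 + 24*I*sqrt(2)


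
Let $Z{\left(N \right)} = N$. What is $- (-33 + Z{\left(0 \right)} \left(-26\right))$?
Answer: $33$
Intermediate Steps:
$- (-33 + Z{\left(0 \right)} \left(-26\right)) = - (-33 + 0 \left(-26\right)) = - (-33 + 0) = \left(-1\right) \left(-33\right) = 33$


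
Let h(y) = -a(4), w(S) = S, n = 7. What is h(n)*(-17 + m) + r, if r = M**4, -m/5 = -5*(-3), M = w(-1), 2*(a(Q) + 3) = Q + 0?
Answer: -91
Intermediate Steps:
a(Q) = -3 + Q/2 (a(Q) = -3 + (Q + 0)/2 = -3 + Q/2)
h(y) = 1 (h(y) = -(-3 + (1/2)*4) = -(-3 + 2) = -1*(-1) = 1)
M = -1
m = -75 (m = -(-25)*(-3) = -5*15 = -75)
r = 1 (r = (-1)**4 = 1)
h(n)*(-17 + m) + r = 1*(-17 - 75) + 1 = 1*(-92) + 1 = -92 + 1 = -91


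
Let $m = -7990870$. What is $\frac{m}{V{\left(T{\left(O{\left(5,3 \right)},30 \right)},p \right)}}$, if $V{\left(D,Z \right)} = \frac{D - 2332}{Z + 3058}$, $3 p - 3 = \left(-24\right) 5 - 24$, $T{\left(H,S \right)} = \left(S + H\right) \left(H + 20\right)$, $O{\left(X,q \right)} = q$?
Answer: $\frac{24060509570}{1573} \approx 1.5296 \cdot 10^{7}$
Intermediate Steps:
$T{\left(H,S \right)} = \left(20 + H\right) \left(H + S\right)$ ($T{\left(H,S \right)} = \left(H + S\right) \left(20 + H\right) = \left(20 + H\right) \left(H + S\right)$)
$p = -47$ ($p = 1 + \frac{\left(-24\right) 5 - 24}{3} = 1 + \frac{-120 - 24}{3} = 1 + \frac{1}{3} \left(-144\right) = 1 - 48 = -47$)
$V{\left(D,Z \right)} = \frac{-2332 + D}{3058 + Z}$
$\frac{m}{V{\left(T{\left(O{\left(5,3 \right)},30 \right)},p \right)}} = - \frac{7990870}{\frac{1}{3058 - 47} \left(-2332 + \left(3^{2} + 20 \cdot 3 + 20 \cdot 30 + 3 \cdot 30\right)\right)} = - \frac{7990870}{\frac{1}{3011} \left(-2332 + \left(9 + 60 + 600 + 90\right)\right)} = - \frac{7990870}{\frac{1}{3011} \left(-2332 + 759\right)} = - \frac{7990870}{\frac{1}{3011} \left(-1573\right)} = - \frac{7990870}{- \frac{1573}{3011}} = \left(-7990870\right) \left(- \frac{3011}{1573}\right) = \frac{24060509570}{1573}$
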